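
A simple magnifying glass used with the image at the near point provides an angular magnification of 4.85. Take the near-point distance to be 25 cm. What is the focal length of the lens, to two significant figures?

For the image at the near point, M = 1 + D/f.
f = D/(M - 1) = 25/(4.85 - 1) = 6.494 cm.

6.5 cm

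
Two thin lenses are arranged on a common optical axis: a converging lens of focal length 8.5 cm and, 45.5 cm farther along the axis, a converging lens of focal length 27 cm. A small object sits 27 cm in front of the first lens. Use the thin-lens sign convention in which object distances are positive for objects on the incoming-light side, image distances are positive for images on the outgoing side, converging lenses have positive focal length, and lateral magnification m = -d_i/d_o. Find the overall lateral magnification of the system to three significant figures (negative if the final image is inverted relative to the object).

Lens 1: 1/d_i1 = 1/f_1 - 1/d_o1 = 1/8.5 - 1/27 = 0.08061 cm^-1, so d_i1 = 12.405 cm.
m_1 = -(12.405)/27 = -0.4595.
That image sits 33.095 cm in front of the second lens, so d_o2 = 33.095 cm.
Lens 2: 1/d_i2 = 1/f_2 - 1/d_o2 = 1/27 - 1/(33.095) = 0.00682 cm^-1, so d_i2 = 146.614 cm.
m_2 = -(146.614)/(33.095) = -4.4302.
The system's lateral magnification is m_1 m_2 = (-0.4595)(-4.4302) = 2.0355.

2.04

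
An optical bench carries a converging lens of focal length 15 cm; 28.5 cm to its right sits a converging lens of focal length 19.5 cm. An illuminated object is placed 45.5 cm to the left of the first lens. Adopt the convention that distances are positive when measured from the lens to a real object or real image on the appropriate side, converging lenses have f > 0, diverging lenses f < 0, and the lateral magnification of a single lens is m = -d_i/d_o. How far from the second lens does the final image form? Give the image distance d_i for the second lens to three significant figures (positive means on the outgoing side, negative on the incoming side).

-8.93 cm

First lens: d_i1 = 1/(1/15 - 1/45.5) = 22.377 cm.
Object distance for lens 2: d_o2 = 28.5 - 22.377 = 6.123 cm.
Second lens: d_i2 = 1/(1/19.5 - 1/(6.123)) = -8.926 cm.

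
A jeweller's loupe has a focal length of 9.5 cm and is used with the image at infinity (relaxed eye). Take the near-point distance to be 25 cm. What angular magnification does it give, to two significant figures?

2.6

M = D/f = 25/9.5 = 2.632.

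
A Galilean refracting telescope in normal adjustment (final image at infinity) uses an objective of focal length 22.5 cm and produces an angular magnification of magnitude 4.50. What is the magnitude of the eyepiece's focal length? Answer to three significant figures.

|M| = f_obj/|f_eye|, so |f_eye| = f_obj/|M| = 22.5/4.5 = 5.000 cm.
(The eyepiece is diverging, so its signed focal length is -5.000 cm.)

5.00 cm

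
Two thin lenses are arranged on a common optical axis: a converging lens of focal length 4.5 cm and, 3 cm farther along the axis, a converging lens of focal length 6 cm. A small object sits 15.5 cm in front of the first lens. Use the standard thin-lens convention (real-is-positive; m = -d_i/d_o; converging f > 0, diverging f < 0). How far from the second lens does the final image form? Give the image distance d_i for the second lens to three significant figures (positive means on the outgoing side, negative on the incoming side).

2.15 cm

Applying the thin-lens equation to the first lens, 1/4.5 = 1/15.5 + 1/d_i1, which gives d_i1 = 6.341 cm.
Since 6.341 cm > 3 cm, the first image lies past the second lens and serves as a virtual object: d_o2 = L - d_i1 = -3.341 cm.
Applying the thin-lens equation again with f_2 = 6 cm and d_o2 = -3.341 cm gives d_i2 = 2.146 cm.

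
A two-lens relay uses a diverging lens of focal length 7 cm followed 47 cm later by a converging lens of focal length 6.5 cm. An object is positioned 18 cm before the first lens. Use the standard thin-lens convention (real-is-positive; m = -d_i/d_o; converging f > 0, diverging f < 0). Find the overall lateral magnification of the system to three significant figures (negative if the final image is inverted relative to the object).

-0.0400

Applying the thin-lens equation to the first lens, 1/(-7) = 1/18 + 1/d_i1, which gives d_i1 = -5.040 cm.
Its lateral magnification is m_1 = -d_i1/d_o1 = -(-5.040)/18 = 0.2800.
With d_i1 < 0 the first image is virtual and lies on the object side; the object distance for lens 2 is d_o2 = 47 - (-5.040) = 52.040 cm.
Applying the thin-lens equation again with f_2 = 6.5 cm and d_o2 = 52.040 cm gives d_i2 = 7.428 cm.
m_2 = -(7.428)/(52.040) = -0.1427.
Total m = m_1 x m_2 = (0.2800)(-0.1427) = -0.0400.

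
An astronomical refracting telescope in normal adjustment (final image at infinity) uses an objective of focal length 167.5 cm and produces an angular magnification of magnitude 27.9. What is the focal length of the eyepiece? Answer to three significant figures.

6.00 cm

|M| = f_obj/f_eye, so f_eye = f_obj/|M| = 167.5/27.9 = 6.004 cm.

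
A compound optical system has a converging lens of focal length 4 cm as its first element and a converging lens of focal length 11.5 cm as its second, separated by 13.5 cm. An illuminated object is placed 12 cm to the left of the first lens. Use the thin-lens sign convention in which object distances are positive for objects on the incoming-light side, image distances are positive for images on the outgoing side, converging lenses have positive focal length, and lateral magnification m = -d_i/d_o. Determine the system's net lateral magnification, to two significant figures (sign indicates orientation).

Applying the thin-lens equation to the first lens, 1/4 = 1/12 + 1/d_i1, which gives d_i1 = 6.000 cm.
Its lateral magnification is m_1 = -d_i1/d_o1 = -(6.000)/12 = -0.5000.
That image sits 7.500 cm in front of the second lens, so d_o2 = 7.500 cm.
Applying the thin-lens equation again with f_2 = 11.5 cm and d_o2 = 7.500 cm gives d_i2 = -21.563 cm.
m_2 = -(-21.563)/(7.500) = 2.8750.
The system's lateral magnification is m_1 m_2 = (-0.5000)(2.8750) = -1.4375.

-1.4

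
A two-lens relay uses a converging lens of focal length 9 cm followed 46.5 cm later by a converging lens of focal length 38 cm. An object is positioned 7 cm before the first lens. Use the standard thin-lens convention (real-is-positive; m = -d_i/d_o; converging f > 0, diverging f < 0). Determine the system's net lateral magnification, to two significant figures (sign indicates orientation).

First lens: d_i1 = 1/(1/9 - 1/7) = -31.500 cm.
m_1 = -(-31.500)/7 = 4.5000.
With d_i1 < 0 the first image is virtual and lies on the object side; the object distance for lens 2 is d_o2 = 46.5 - (-31.500) = 78.000 cm.
Second lens: d_i2 = 1/(1/38 - 1/(78.000)) = 74.100 cm.
m_2 = -(74.100)/(78.000) = -0.9500.
Overall magnification: m = m_1 m_2 = -4.2750.

-4.3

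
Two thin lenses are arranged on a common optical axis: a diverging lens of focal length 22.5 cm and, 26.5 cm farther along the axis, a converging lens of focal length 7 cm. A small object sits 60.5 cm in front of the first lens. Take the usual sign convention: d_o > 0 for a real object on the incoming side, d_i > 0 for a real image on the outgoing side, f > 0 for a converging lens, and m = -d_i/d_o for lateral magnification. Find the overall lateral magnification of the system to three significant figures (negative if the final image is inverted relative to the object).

First lens: d_i1 = 1/(1/(-22.5) - 1/60.5) = -16.401 cm.
m_1 = -(-16.401)/60.5 = 0.2711.
With d_i1 < 0 the first image is virtual and lies on the object side; the object distance for lens 2 is d_o2 = 26.5 - (-16.401) = 42.901 cm.
Second lens: d_i2 = 1/(1/7 - 1/(42.901)) = 8.365 cm.
m_2 = -(8.365)/(42.901) = -0.1950.
Overall magnification: m = m_1 m_2 = -0.0529.

-0.0529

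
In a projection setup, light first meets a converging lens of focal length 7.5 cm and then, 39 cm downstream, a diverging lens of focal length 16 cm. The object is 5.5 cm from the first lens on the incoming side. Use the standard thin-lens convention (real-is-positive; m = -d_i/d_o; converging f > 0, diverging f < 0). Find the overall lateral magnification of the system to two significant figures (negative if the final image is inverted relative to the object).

0.79

Lens 1: 1/d_i1 = 1/f_1 - 1/d_o1 = 1/7.5 - 1/5.5 = -0.04848 cm^-1, so d_i1 = -20.625 cm.
m_1 = -(-20.625)/5.5 = 3.7500.
With d_i1 < 0 the first image is virtual and lies on the object side; the object distance for lens 2 is d_o2 = 39 - (-20.625) = 59.625 cm.
Lens 2: 1/d_i2 = 1/f_2 - 1/d_o2 = 1/(-16) - 1/(59.625) = -0.07927 cm^-1, so d_i2 = -12.615 cm.
m_2 = -(-12.615)/(59.625) = 0.2116.
The system's lateral magnification is m_1 m_2 = (3.7500)(0.2116) = 0.7934.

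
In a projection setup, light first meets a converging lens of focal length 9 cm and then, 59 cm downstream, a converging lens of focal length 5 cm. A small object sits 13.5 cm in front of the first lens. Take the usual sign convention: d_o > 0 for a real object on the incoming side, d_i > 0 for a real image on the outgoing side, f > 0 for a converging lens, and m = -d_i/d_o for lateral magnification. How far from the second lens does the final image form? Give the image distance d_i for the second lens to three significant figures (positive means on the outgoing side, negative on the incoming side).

5.93 cm

First lens: d_i1 = 1/(1/9 - 1/13.5) = 27.000 cm.
The intermediate image is 27.000 cm to the right of lens 1, so d_o2 = L - d_i1 = 59 - 27.000 = 32.000 cm.
Second lens: d_i2 = 1/(1/5 - 1/(32.000)) = 5.926 cm.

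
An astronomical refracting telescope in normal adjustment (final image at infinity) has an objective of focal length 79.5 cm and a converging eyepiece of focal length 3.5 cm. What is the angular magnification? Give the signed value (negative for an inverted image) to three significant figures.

-22.7

M = -f_obj/f_eye = -79.5/(3.5) = -22.714.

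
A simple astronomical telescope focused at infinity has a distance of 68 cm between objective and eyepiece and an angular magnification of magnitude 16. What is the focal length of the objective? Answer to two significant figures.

64 cm

In normal adjustment the tube length equals f_obj + f_eye and |M| = f_obj/f_eye.
So f_obj = 16 f_eye and 16 f_eye + f_eye = 68 cm, giving f_eye = 68/17 = 4.000 cm and f_obj = 64.000 cm.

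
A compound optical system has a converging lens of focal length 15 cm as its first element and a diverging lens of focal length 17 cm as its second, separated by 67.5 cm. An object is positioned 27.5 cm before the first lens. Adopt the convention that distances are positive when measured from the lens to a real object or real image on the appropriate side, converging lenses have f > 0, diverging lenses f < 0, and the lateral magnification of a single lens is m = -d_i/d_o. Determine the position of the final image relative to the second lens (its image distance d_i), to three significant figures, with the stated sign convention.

-11.4 cm

Lens 1: 1/d_i1 = 1/f_1 - 1/d_o1 = 1/15 - 1/27.5 = 0.03030 cm^-1, so d_i1 = 33.000 cm.
Object distance for lens 2: d_o2 = 67.5 - 33.000 = 34.500 cm.
Lens 2: 1/d_i2 = 1/f_2 - 1/d_o2 = 1/(-17) - 1/(34.500) = -0.08781 cm^-1, so d_i2 = -11.388 cm.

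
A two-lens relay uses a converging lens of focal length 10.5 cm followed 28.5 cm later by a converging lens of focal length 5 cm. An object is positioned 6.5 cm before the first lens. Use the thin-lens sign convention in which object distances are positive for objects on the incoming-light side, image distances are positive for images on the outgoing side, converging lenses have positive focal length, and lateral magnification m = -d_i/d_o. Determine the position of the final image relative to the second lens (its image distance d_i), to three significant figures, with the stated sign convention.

5.62 cm

Lens 1: 1/d_i1 = 1/f_1 - 1/d_o1 = 1/10.5 - 1/6.5 = -0.05861 cm^-1, so d_i1 = -17.062 cm.
The intermediate image is virtual, 17.062 cm to the left of lens 1, so d_o2 = L - d_i1 = 28.5 - (-17.062) = 45.562 cm.
Lens 2: 1/d_i2 = 1/f_2 - 1/d_o2 = 1/5 - 1/(45.562) = 0.17805 cm^-1, so d_i2 = 5.616 cm.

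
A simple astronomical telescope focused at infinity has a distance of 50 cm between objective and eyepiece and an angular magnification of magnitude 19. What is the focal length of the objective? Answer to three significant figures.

47.5 cm

In normal adjustment the tube length equals f_obj + f_eye and |M| = f_obj/f_eye.
So f_obj = 19 f_eye and 19 f_eye + f_eye = 50 cm, giving f_eye = 50/20 = 2.500 cm and f_obj = 47.500 cm.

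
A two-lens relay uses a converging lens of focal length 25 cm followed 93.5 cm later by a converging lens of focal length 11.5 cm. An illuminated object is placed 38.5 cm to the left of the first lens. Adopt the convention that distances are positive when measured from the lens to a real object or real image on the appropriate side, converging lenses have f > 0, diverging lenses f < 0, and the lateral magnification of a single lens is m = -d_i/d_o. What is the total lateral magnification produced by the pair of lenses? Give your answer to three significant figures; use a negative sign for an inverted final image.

1.99

Applying the thin-lens equation to the first lens, 1/25 = 1/38.5 + 1/d_i1, which gives d_i1 = 71.296 cm.
Its lateral magnification is m_1 = -d_i1/d_o1 = -(71.296)/38.5 = -1.8519.
That image sits 22.204 cm in front of the second lens, so d_o2 = 22.204 cm.
Applying the thin-lens equation again with f_2 = 11.5 cm and d_o2 = 22.204 cm gives d_i2 = 23.856 cm.
m_2 = -(23.856)/(22.204) = -1.0744.
Total m = m_1 x m_2 = (-1.8519)(-1.0744) = 1.9896.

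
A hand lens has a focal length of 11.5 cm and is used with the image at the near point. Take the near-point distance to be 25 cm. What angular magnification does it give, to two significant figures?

3.2

M = 1 + D/f = 1 + 25/11.5 = 3.174.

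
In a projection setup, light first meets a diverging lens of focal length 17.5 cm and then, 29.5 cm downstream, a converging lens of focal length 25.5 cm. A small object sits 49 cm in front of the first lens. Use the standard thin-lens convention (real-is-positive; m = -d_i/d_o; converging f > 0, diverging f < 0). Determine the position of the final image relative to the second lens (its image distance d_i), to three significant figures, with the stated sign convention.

64.0 cm

Applying the thin-lens equation to the first lens, 1/(-17.5) = 1/49 + 1/d_i1, which gives d_i1 = -12.895 cm.
The intermediate image is virtual, 12.895 cm to the left of lens 1, so d_o2 = L - d_i1 = 29.5 - (-12.895) = 42.395 cm.
Applying the thin-lens equation again with f_2 = 25.5 cm and d_o2 = 42.395 cm gives d_i2 = 63.988 cm.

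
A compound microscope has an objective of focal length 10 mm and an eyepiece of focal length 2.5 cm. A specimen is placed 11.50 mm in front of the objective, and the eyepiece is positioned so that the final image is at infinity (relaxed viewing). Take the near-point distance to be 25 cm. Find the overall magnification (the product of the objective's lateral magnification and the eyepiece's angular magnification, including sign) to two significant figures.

Convert to cm: f_obj = 10 mm = 1 cm; d_o = 11.50 mm = 1.15 cm.
Objective: 1/d_i = 1/f_obj - 1/d_o = 1/1 - 1/1.15 = 0.13043 cm^-1, so d_i = 7.667 cm.
m_obj = -d_i/d_o = -7.667/1.15 = -6.667.
Eyepiece angular magnification (image at infinity): M_eye = D/f_e = 25/2.5 = 10.000.
Overall M = m_obj x M_eye = (-6.667)(10.000) = -66.67.

-67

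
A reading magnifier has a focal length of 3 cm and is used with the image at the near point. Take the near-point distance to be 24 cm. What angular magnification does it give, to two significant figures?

M = 1 + D/f = 1 + 24/3 = 9.000.

9.0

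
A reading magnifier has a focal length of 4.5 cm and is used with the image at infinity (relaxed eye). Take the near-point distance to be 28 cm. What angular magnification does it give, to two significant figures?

M = D/f = 28/4.5 = 6.222.

6.2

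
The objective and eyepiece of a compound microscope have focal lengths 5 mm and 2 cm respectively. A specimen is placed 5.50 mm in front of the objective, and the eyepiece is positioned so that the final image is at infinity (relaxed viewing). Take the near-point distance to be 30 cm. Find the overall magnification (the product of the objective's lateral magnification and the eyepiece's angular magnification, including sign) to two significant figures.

-150

Convert to cm: f_obj = 5 mm = 0.5 cm; d_o = 5.50 mm = 0.55 cm.
Objective: 1/d_i = 1/f_obj - 1/d_o = 1/0.5 - 1/0.55 = 0.18182 cm^-1, so d_i = 5.500 cm.
m_obj = -d_i/d_o = -5.500/0.55 = -10.000.
Eyepiece angular magnification (image at infinity): M_eye = D/f_e = 30/2 = 15.000.
Overall M = m_obj x M_eye = (-10.000)(15.000) = -150.00.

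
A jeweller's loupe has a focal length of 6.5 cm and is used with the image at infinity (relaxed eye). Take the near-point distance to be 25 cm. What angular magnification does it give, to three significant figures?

M = D/f = 25/6.5 = 3.846.

3.85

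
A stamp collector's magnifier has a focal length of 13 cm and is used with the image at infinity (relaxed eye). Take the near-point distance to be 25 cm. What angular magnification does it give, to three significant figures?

1.92

M = D/f = 25/13 = 1.923.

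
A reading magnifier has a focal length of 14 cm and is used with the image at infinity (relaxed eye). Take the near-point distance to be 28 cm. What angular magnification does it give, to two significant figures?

M = D/f = 28/14 = 2.000.

2.0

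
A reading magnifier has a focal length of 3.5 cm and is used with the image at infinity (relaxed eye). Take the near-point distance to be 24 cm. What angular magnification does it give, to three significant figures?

M = D/f = 24/3.5 = 6.857.

6.86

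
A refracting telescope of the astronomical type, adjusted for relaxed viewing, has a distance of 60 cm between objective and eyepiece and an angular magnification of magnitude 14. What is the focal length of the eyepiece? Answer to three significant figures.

In normal adjustment the tube length equals f_obj + f_eye and |M| = f_obj/f_eye.
So f_obj = 14 f_eye and 14 f_eye + f_eye = 60 cm, giving f_eye = 60/15 = 4.000 cm and f_obj = 56.000 cm.

4.00 cm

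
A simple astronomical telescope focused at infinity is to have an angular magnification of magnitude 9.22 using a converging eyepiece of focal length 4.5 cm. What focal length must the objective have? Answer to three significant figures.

|M| = f_obj/|f_eye|, so f_obj = |M| x |f_eye| = 9.22 x 4.5 = 41.490 cm.

41.5 cm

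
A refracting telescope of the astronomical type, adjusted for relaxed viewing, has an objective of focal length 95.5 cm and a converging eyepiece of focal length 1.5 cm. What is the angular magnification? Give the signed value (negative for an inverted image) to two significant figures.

M = -f_obj/f_eye = -95.5/(1.5) = -63.667.

-64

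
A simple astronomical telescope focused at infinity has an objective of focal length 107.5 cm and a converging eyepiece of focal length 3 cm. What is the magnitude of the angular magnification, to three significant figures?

35.8

|M| = f_obj/|f_eye| = 107.5/3 = 35.833.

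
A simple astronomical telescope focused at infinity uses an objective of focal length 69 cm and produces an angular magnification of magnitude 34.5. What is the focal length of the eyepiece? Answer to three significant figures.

2.00 cm

|M| = f_obj/f_eye, so f_eye = f_obj/|M| = 69/34.5 = 2.000 cm.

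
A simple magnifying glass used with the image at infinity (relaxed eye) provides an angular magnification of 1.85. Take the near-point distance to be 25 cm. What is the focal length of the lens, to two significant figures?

For the image at infinity, M = D/f.
f = D/M = 25/1.85 = 13.514 cm.

14 cm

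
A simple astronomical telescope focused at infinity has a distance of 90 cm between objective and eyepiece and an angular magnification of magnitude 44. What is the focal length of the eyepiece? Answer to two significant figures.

In normal adjustment the tube length equals f_obj + f_eye and |M| = f_obj/f_eye.
So f_obj = 44 f_eye and 44 f_eye + f_eye = 90 cm, giving f_eye = 90/45 = 2.000 cm and f_obj = 88.000 cm.

2.0 cm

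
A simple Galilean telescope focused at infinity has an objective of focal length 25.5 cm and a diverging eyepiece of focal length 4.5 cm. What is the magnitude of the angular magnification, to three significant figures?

5.67

|M| = f_obj/|f_eye| = 25.5/4.5 = 5.667.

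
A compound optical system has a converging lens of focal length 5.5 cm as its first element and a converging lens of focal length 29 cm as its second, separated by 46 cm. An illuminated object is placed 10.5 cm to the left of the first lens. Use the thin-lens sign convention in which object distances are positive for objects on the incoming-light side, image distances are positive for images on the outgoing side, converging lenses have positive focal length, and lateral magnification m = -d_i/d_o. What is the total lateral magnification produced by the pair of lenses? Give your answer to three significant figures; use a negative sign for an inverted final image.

5.85

Lens 1: 1/d_i1 = 1/f_1 - 1/d_o1 = 1/5.5 - 1/10.5 = 0.08658 cm^-1, so d_i1 = 11.550 cm.
m_1 = -(11.550)/10.5 = -1.1000.
The intermediate image is 11.550 cm to the right of lens 1, so d_o2 = L - d_i1 = 46 - 11.550 = 34.450 cm.
Lens 2: 1/d_i2 = 1/f_2 - 1/d_o2 = 1/29 - 1/(34.450) = 0.00546 cm^-1, so d_i2 = 183.312 cm.
m_2 = -(183.312)/(34.450) = -5.3211.
Overall magnification: m = m_1 m_2 = 5.8532.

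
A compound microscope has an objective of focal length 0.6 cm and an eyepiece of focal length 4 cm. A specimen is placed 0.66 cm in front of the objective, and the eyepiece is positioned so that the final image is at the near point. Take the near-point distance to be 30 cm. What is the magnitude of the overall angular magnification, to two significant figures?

85

Objective: 1/d_i = 1/f_obj - 1/d_o = 1/0.6 - 1/0.66 = 0.15152 cm^-1, so d_i = 6.600 cm.
m_obj = -d_i/d_o = -6.600/0.66 = -10.000.
Eyepiece angular magnification (image at near point): M_eye = 1 + D/f_e = 1 + 30/4 = 8.500.
Overall M = m_obj x M_eye = (-10.000)(8.500) = -85.00.
|M| = 85.00.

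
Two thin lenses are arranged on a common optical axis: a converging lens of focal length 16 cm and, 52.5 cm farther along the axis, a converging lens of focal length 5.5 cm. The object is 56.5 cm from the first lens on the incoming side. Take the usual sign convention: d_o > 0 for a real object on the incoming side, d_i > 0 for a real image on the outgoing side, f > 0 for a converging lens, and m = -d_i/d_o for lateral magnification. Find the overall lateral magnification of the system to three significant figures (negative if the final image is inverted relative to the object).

Applying the thin-lens equation to the first lens, 1/16 = 1/56.5 + 1/d_i1, which gives d_i1 = 22.321 cm.
Its lateral magnification is m_1 = -d_i1/d_o1 = -(22.321)/56.5 = -0.3951.
Object distance for lens 2: d_o2 = 52.5 - 22.321 = 30.179 cm.
Applying the thin-lens equation again with f_2 = 5.5 cm and d_o2 = 30.179 cm gives d_i2 = 6.726 cm.
m_2 = -(6.726)/(30.179) = -0.2229.
The system's lateral magnification is m_1 m_2 = (-0.3951)(-0.2229) = 0.0880.

0.0880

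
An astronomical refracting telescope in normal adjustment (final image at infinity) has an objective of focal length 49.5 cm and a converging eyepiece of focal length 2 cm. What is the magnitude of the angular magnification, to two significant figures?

|M| = f_obj/|f_eye| = 49.5/2 = 24.750.

25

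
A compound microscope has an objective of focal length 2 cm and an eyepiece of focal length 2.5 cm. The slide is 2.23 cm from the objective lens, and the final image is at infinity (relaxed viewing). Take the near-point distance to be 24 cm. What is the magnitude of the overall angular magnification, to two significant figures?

Objective: 1/d_i = 1/f_obj - 1/d_o = 1/2 - 1/2.23 = 0.05157 cm^-1, so d_i = 19.391 cm.
m_obj = -d_i/d_o = -19.391/2.23 = -8.696.
Eyepiece angular magnification (image at infinity): M_eye = D/f_e = 24/2.5 = 9.600.
Overall M = m_obj x M_eye = (-8.696)(9.600) = -83.48.
|M| = 83.48.

83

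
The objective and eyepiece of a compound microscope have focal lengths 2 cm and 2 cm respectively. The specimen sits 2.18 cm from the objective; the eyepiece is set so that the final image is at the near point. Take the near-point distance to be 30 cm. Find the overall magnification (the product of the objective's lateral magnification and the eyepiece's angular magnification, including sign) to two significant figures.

-180

Objective: 1/d_i = 1/f_obj - 1/d_o = 1/2 - 1/2.18 = 0.04128 cm^-1, so d_i = 24.222 cm.
m_obj = -d_i/d_o = -24.222/2.18 = -11.111.
Eyepiece angular magnification (image at near point): M_eye = 1 + D/f_e = 1 + 30/2 = 16.000.
Overall M = m_obj x M_eye = (-11.111)(16.000) = -177.78.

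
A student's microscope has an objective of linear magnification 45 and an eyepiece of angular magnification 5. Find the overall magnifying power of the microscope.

225

The overall magnification of a compound microscope is the product of the objective and eyepiece magnifications:
M = M_obj x M_eye = 45 x 5 = 225.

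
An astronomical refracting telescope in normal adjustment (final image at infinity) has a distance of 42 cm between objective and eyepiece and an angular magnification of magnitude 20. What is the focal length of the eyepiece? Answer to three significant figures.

In normal adjustment the tube length equals f_obj + f_eye and |M| = f_obj/f_eye.
So f_obj = 20 f_eye and 20 f_eye + f_eye = 42 cm, giving f_eye = 42/21 = 2.000 cm and f_obj = 40.000 cm.

2.00 cm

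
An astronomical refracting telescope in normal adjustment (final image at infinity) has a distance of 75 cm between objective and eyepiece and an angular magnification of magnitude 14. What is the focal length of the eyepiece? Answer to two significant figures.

5.0 cm

In normal adjustment the tube length equals f_obj + f_eye and |M| = f_obj/f_eye.
So f_obj = 14 f_eye and 14 f_eye + f_eye = 75 cm, giving f_eye = 75/15 = 5.000 cm and f_obj = 70.000 cm.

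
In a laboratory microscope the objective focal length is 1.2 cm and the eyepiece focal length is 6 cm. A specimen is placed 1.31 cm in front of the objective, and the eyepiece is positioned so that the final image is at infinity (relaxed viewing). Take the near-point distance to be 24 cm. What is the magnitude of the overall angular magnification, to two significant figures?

Objective: 1/d_i = 1/f_obj - 1/d_o = 1/1.2 - 1/1.31 = 0.06997 cm^-1, so d_i = 14.291 cm.
m_obj = -d_i/d_o = -14.291/1.31 = -10.909.
Eyepiece angular magnification (image at infinity): M_eye = D/f_e = 24/6 = 4.000.
Overall M = m_obj x M_eye = (-10.909)(4.000) = -43.64.
|M| = 43.64.

44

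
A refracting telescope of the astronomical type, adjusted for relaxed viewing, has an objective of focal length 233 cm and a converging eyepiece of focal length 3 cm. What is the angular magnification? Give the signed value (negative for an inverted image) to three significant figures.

M = -f_obj/f_eye = -233/(3) = -77.667.

-77.7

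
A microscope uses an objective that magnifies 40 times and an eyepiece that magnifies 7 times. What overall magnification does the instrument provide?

The overall magnification of a compound microscope is the product of the objective and eyepiece magnifications:
M = M_obj x M_eye = 40 x 7 = 280.

280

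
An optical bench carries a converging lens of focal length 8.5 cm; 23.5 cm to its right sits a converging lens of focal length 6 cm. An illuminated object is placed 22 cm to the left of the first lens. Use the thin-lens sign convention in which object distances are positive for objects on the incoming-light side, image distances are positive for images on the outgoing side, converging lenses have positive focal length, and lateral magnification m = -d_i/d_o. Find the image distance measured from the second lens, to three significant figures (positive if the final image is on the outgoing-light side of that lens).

15.9 cm

First lens: d_i1 = 1/(1/8.5 - 1/22) = 13.852 cm.
The intermediate image is 13.852 cm to the right of lens 1, so d_o2 = L - d_i1 = 23.5 - 13.852 = 9.648 cm.
Second lens: d_i2 = 1/(1/6 - 1/(9.648)) = 15.868 cm.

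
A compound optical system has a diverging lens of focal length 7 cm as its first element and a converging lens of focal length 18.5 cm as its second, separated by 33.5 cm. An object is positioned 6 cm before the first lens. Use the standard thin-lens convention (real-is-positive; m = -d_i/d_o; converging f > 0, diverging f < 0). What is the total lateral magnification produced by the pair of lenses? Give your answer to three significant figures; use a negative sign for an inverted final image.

-0.546

First lens: d_i1 = 1/(1/(-7) - 1/6) = -3.231 cm.
m_1 = -(-3.231)/6 = 0.5385.
With d_i1 < 0 the first image is virtual and lies on the object side; the object distance for lens 2 is d_o2 = 33.5 - (-3.231) = 36.731 cm.
Second lens: d_i2 = 1/(1/18.5 - 1/(36.731)) = 37.273 cm.
m_2 = -(37.273)/(36.731) = -1.0148.
Total m = m_1 x m_2 = (0.5385)(-1.0148) = -0.5464.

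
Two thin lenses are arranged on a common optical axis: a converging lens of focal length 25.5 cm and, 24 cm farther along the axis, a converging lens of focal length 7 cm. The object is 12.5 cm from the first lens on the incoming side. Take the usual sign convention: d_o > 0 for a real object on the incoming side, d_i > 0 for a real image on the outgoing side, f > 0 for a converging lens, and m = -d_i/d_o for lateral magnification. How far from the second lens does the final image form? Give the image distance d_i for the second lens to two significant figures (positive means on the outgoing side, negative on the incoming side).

Applying the thin-lens equation to the first lens, 1/25.5 = 1/12.5 + 1/d_i1, which gives d_i1 = -24.519 cm.
The intermediate image is virtual, 24.519 cm to the left of lens 1, so d_o2 = L - d_i1 = 24 - (-24.519) = 48.519 cm.
Applying the thin-lens equation again with f_2 = 7 cm and d_o2 = 48.519 cm gives d_i2 = 8.180 cm.

8.2 cm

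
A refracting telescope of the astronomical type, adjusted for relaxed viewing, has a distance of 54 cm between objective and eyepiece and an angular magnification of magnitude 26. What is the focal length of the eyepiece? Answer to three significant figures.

In normal adjustment the tube length equals f_obj + f_eye and |M| = f_obj/f_eye.
So f_obj = 26 f_eye and 26 f_eye + f_eye = 54 cm, giving f_eye = 54/27 = 2.000 cm and f_obj = 52.000 cm.

2.00 cm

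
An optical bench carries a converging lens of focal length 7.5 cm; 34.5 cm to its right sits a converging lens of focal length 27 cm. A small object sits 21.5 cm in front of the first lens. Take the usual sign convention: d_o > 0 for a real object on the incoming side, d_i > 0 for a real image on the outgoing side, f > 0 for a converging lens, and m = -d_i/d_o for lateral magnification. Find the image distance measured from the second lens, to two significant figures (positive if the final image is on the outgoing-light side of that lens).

Applying the thin-lens equation to the first lens, 1/7.5 = 1/21.5 + 1/d_i1, which gives d_i1 = 11.518 cm.
Object distance for lens 2: d_o2 = 34.5 - 11.518 = 22.982 cm.
Applying the thin-lens equation again with f_2 = 27 cm and d_o2 = 22.982 cm gives d_i2 = -154.440 cm.

-150 cm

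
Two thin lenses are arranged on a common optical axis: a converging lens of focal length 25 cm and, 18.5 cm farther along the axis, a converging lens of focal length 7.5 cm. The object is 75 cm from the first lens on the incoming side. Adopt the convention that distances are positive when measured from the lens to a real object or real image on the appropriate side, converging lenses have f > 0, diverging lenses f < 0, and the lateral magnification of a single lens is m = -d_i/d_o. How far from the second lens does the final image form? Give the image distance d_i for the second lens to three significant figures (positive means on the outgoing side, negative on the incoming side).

Applying the thin-lens equation to the first lens, 1/25 = 1/75 + 1/d_i1, which gives d_i1 = 37.500 cm.
Since 37.500 cm > 18.5 cm, the first image lies past the second lens and serves as a virtual object: d_o2 = L - d_i1 = -19.000 cm.
Applying the thin-lens equation again with f_2 = 7.5 cm and d_o2 = -19.000 cm gives d_i2 = 5.377 cm.

5.38 cm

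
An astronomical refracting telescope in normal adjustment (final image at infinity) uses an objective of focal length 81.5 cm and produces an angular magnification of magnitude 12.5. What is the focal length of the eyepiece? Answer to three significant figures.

|M| = f_obj/f_eye, so f_eye = f_obj/|M| = 81.5/12.5 = 6.520 cm.

6.52 cm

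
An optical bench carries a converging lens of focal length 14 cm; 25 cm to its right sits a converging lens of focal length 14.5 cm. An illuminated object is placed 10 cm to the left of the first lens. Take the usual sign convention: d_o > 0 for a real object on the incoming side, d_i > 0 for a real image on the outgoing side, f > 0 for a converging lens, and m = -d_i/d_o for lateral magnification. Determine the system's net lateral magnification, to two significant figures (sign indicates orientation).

First lens: d_i1 = 1/(1/14 - 1/10) = -35.000 cm.
m_1 = -(-35.000)/10 = 3.5000.
With d_i1 < 0 the first image is virtual and lies on the object side; the object distance for lens 2 is d_o2 = 25 - (-35.000) = 60.000 cm.
Second lens: d_i2 = 1/(1/14.5 - 1/(60.000)) = 19.121 cm.
m_2 = -(19.121)/(60.000) = -0.3187.
The system's lateral magnification is m_1 m_2 = (3.5000)(-0.3187) = -1.1154.

-1.1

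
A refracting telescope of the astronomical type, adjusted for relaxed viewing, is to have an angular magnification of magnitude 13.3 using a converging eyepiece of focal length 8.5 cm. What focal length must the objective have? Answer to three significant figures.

|M| = f_obj/|f_eye|, so f_obj = |M| x |f_eye| = 13.3 x 8.5 = 113.050 cm.

113 cm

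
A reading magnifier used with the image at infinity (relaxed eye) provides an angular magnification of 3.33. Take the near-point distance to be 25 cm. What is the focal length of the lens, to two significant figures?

For the image at infinity, M = D/f.
f = D/M = 25/3.33 = 7.508 cm.

7.5 cm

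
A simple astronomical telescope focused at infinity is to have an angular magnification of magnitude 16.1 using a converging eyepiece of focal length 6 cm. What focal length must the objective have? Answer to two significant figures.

97 cm

|M| = f_obj/|f_eye|, so f_obj = |M| x |f_eye| = 16.1 x 6 = 96.600 cm.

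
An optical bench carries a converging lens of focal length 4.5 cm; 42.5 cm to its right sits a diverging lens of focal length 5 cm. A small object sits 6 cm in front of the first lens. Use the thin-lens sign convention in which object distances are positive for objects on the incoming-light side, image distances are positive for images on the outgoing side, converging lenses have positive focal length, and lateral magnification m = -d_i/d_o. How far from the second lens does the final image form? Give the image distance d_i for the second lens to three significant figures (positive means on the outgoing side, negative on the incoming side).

-4.15 cm

First lens: d_i1 = 1/(1/4.5 - 1/6) = 18.000 cm.
That image sits 24.500 cm in front of the second lens, so d_o2 = 24.500 cm.
Second lens: d_i2 = 1/(1/(-5) - 1/(24.500)) = -4.153 cm.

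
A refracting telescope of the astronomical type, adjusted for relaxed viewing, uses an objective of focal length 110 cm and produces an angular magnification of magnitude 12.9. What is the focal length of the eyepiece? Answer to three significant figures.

8.53 cm

|M| = f_obj/f_eye, so f_eye = f_obj/|M| = 110/12.9 = 8.527 cm.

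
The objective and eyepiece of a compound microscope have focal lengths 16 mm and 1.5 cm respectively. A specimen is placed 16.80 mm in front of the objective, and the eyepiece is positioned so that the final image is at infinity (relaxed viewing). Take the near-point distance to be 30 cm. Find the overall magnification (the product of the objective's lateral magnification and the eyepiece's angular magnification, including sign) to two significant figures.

Convert to cm: f_obj = 16 mm = 1.6 cm; d_o = 16.80 mm = 1.68 cm.
Objective: 1/d_i = 1/f_obj - 1/d_o = 1/1.6 - 1/1.68 = 0.02976 cm^-1, so d_i = 33.600 cm.
m_obj = -d_i/d_o = -33.600/1.68 = -20.000.
Eyepiece angular magnification (image at infinity): M_eye = D/f_e = 30/1.5 = 20.000.
Overall M = m_obj x M_eye = (-20.000)(20.000) = -400.00.

-400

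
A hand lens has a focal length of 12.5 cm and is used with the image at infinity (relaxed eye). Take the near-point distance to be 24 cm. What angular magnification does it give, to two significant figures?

M = D/f = 24/12.5 = 1.920.

1.9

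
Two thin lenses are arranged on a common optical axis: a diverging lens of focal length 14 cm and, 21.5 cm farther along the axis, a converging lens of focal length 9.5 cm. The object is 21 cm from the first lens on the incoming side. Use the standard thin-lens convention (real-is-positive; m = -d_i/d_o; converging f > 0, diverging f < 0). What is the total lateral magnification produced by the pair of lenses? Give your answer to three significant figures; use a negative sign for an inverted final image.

First lens: d_i1 = 1/(1/(-14) - 1/21) = -8.400 cm.
m_1 = -(-8.400)/21 = 0.4000.
The intermediate image is virtual, 8.400 cm to the left of lens 1, so d_o2 = L - d_i1 = 21.5 - (-8.400) = 29.900 cm.
Second lens: d_i2 = 1/(1/9.5 - 1/(29.900)) = 13.924 cm.
m_2 = -(13.924)/(29.900) = -0.4657.
Overall magnification: m = m_1 m_2 = -0.1863.

-0.186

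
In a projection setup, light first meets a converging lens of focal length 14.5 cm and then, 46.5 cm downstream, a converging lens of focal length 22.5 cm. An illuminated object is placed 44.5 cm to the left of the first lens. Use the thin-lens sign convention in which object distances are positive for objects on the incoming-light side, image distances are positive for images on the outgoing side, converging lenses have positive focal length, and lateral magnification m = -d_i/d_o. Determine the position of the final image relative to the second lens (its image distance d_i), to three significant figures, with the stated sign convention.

226 cm

First lens: d_i1 = 1/(1/14.5 - 1/44.5) = 21.508 cm.
Object distance for lens 2: d_o2 = 46.5 - 21.508 = 24.992 cm.
Second lens: d_i2 = 1/(1/22.5 - 1/(24.992)) = 225.677 cm.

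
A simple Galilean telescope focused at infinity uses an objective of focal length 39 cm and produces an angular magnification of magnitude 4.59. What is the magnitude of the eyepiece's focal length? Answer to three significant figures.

8.50 cm

|M| = f_obj/|f_eye|, so |f_eye| = f_obj/|M| = 39/4.59 = 8.497 cm.
(The eyepiece is diverging, so its signed focal length is -8.497 cm.)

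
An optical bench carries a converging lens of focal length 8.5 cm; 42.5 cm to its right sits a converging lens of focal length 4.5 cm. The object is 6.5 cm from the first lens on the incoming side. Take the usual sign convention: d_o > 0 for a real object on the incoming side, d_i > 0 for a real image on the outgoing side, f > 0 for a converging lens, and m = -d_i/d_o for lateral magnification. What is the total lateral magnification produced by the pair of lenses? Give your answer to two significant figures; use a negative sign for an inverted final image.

First lens: d_i1 = 1/(1/8.5 - 1/6.5) = -27.625 cm.
m_1 = -(-27.625)/6.5 = 4.2500.
With d_i1 < 0 the first image is virtual and lies on the object side; the object distance for lens 2 is d_o2 = 42.5 - (-27.625) = 70.125 cm.
Second lens: d_i2 = 1/(1/4.5 - 1/(70.125)) = 4.809 cm.
m_2 = -(4.809)/(70.125) = -0.0686.
Total m = m_1 x m_2 = (4.2500)(-0.0686) = -0.2914.

-0.29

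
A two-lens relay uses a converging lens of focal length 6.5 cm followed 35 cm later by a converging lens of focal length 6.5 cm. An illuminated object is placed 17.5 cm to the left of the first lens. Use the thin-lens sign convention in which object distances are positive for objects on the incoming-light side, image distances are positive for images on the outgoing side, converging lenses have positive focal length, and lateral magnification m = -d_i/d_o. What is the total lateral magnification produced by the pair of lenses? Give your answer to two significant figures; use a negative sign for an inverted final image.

0.21

Applying the thin-lens equation to the first lens, 1/6.5 = 1/17.5 + 1/d_i1, which gives d_i1 = 10.341 cm.
Its lateral magnification is m_1 = -d_i1/d_o1 = -(10.341)/17.5 = -0.5909.
That image sits 24.659 cm in front of the second lens, so d_o2 = 24.659 cm.
Applying the thin-lens equation again with f_2 = 6.5 cm and d_o2 = 24.659 cm gives d_i2 = 8.827 cm.
m_2 = -(8.827)/(24.659) = -0.3579.
Overall magnification: m = m_1 m_2 = 0.2115.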